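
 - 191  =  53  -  244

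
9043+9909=18952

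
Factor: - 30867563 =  - 17^1*1815739^1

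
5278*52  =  274456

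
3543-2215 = 1328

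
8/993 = 8/993 = 0.01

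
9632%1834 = 462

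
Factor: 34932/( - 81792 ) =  - 41/96 = - 2^( - 5)*3^(-1)*41^1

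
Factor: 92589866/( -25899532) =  - 46294933/12949766 = - 2^ ( - 1)*29^1*1596377^1*6474883^( - 1 ) 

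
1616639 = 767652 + 848987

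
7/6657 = 1/951   =  0.00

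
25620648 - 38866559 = -13245911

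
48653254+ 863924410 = 912577664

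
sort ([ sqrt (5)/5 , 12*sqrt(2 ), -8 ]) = [-8, sqrt( 5)/5, 12*sqrt(2)]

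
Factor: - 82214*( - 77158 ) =6343467812 = 2^2*11^1*37^1*101^1*173^1*223^1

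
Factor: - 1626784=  -2^5*29^1*1753^1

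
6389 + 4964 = 11353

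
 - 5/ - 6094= 5/6094 = 0.00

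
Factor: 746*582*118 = 2^3*3^1*59^1*97^1*373^1 = 51232296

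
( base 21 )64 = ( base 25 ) 55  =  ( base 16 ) 82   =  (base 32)42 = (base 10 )130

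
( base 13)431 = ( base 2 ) 1011001100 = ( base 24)15K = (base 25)13G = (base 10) 716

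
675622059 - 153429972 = 522192087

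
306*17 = 5202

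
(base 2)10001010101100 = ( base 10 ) 8876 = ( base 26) d3a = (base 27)C4K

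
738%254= 230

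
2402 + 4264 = 6666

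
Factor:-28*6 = -2^3*3^1*7^1 = - 168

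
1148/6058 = 574/3029 = 0.19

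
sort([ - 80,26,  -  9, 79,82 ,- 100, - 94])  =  [ - 100  ,  -  94, - 80,  -  9,26,  79,82 ]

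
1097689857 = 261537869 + 836151988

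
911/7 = 130 + 1/7 =130.14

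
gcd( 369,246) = 123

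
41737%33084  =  8653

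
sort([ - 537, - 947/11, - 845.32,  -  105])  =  [- 845.32, - 537, - 105, - 947/11 ]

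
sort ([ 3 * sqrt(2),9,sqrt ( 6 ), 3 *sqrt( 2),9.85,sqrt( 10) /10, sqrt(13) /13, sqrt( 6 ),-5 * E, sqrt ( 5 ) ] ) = [  -  5 * E,sqrt (13) /13,sqrt(10)/10,sqrt( 5 ),sqrt( 6), sqrt( 6 ), 3*sqrt(2),3 * sqrt(2), 9,9.85 ] 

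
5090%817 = 188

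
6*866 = 5196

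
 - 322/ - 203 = 1 + 17/29  =  1.59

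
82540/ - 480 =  - 172 + 1/24 = - 171.96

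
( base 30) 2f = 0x4b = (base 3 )2210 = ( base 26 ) 2N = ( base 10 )75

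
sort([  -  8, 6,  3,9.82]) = [ - 8,3,  6,9.82 ]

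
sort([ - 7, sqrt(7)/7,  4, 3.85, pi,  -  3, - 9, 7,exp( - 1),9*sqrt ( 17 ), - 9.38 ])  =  [ - 9.38, - 9, - 7,-3,exp (-1 ), sqrt ( 7)/7,pi, 3.85,4,7, 9 *sqrt(17)] 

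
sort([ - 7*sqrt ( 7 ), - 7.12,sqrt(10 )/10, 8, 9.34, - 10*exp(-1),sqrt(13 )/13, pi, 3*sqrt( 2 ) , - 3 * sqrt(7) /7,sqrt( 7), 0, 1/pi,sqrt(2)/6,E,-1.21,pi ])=[-7*sqrt( 7),-7.12,-10*exp( - 1), - 1.21,  -  3*sqrt( 7)/7,  0,  sqrt( 2 ) /6, sqrt(13)/13,sqrt(10) /10, 1/pi,sqrt(7),E , pi,pi,3*sqrt( 2),8,9.34 ] 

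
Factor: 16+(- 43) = -3^3 = - 27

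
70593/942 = 74 +295/314 = 74.94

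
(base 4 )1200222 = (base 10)6186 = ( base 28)7oq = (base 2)1100000101010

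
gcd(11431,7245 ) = 161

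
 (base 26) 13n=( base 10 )777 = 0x309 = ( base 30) pr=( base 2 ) 1100001001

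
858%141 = 12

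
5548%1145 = 968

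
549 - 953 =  - 404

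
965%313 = 26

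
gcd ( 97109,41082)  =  1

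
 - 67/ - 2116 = 67/2116  =  0.03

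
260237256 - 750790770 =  - 490553514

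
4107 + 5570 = 9677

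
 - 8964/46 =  - 4482/23 = - 194.87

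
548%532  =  16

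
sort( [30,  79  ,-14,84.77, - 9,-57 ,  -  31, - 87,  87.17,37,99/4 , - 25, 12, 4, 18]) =[ - 87, - 57 ,-31, - 25, - 14, - 9, 4 , 12,18 , 99/4,30, 37,79,84.77, 87.17]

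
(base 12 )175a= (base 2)101011110110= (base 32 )2nm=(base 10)2806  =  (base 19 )7ED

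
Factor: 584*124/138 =36208/69 =2^4*3^(- 1)*23^( - 1)*31^1*73^1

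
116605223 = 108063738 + 8541485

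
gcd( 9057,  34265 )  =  1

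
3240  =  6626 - 3386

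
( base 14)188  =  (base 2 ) 100111100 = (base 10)316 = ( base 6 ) 1244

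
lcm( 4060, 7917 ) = 158340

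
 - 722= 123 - 845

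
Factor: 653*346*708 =2^3*3^1*59^1*173^1*653^1=159964104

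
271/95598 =271/95598=0.00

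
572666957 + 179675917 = 752342874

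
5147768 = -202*( - 25484)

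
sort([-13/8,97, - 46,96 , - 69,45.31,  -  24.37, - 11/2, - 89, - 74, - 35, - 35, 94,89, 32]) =[  -  89, - 74,-69 , - 46 , - 35,- 35, - 24.37, - 11/2 , - 13/8, 32, 45.31,89,94,  96,97]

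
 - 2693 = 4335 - 7028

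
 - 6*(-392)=2352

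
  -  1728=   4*(-432 ) 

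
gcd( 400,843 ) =1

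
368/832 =23/52 = 0.44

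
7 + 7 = 14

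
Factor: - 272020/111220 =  - 7^1 * 29^1*83^( - 1 ) = - 203/83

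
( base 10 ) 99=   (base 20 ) 4j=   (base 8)143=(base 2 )1100011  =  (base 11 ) 90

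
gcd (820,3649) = 41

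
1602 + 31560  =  33162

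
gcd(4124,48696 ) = 4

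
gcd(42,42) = 42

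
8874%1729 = 229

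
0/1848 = 0= 0.00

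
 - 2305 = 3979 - 6284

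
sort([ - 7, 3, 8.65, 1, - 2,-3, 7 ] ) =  [  -  7,-3, - 2, 1 , 3, 7, 8.65 ]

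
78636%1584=1020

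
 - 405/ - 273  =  1 + 44/91 = 1.48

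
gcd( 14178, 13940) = 34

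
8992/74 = 4496/37 =121.51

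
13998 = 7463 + 6535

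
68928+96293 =165221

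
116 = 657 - 541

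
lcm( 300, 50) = 300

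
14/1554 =1/111=0.01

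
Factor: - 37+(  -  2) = -39 = -3^1*13^1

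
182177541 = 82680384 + 99497157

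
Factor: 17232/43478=8616/21739 = 2^3  *  3^1 * 359^1*21739^( - 1)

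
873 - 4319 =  - 3446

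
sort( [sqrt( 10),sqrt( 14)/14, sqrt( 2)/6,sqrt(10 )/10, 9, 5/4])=[ sqrt(2 ) /6,sqrt( 14)/14, sqrt( 10)/10, 5/4,sqrt( 10), 9]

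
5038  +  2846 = 7884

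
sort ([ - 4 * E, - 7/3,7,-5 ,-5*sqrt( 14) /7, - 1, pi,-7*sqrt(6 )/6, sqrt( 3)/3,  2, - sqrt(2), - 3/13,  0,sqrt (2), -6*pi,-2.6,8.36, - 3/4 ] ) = [ - 6*pi , - 4*E,-5 , - 7*sqrt( 6) /6,-5*sqrt (14) /7, - 2.6, - 7/3,-sqrt(2), - 1,- 3/4, - 3/13,0 , sqrt(3 )/3, sqrt( 2),  2,pi, 7, 8.36]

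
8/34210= 4/17105 = 0.00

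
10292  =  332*31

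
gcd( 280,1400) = 280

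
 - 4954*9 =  - 44586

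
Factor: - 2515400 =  - 2^3*5^2*12577^1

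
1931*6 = 11586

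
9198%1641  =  993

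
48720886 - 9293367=39427519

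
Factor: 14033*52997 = 743706901 = 7^1 * 67^1*113^1*14033^1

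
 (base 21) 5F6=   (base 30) 2O6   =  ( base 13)11c4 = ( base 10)2526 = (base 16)9DE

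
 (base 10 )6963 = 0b1101100110011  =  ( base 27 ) 9eo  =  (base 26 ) a7l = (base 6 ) 52123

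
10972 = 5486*2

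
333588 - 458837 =-125249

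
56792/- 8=-7099 + 0/1  =  - 7099.00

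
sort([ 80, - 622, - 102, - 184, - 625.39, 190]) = [-625.39, - 622, - 184 , - 102, 80,190]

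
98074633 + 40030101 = 138104734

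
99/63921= 3/1937=0.00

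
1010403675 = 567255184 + 443148491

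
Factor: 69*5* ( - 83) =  - 28635 = -  3^1*5^1 *23^1*83^1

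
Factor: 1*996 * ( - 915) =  - 911340 = - 2^2*3^2*5^1*61^1*83^1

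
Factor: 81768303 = 3^2*2389^1*3803^1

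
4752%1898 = 956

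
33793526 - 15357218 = 18436308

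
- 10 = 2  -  12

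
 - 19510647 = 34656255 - 54166902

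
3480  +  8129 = 11609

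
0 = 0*8349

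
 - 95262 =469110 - 564372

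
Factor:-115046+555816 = 440770 = 2^1 *5^1 * 11^1*4007^1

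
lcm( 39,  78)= 78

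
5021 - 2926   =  2095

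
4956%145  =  26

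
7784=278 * 28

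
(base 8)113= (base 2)1001011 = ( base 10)75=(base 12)63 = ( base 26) 2n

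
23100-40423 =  - 17323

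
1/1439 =1/1439=0.00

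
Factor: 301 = 7^1*43^1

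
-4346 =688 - 5034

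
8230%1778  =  1118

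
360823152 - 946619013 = - 585795861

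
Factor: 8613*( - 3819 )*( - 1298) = 42695175006=2^1 * 3^4*11^2*19^1*29^1*59^1*67^1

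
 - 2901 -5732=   -  8633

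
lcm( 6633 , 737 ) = 6633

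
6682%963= 904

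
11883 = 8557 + 3326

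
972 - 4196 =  - 3224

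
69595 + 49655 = 119250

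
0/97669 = 0 = 0.00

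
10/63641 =10/63641 = 0.00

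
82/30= 2+ 11/15 = 2.73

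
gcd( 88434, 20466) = 18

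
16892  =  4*4223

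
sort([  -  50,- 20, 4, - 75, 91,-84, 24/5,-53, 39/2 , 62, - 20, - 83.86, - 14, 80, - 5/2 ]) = [ - 84, - 83.86, -75, - 53,  -  50, - 20, -20, - 14,-5/2,4, 24/5, 39/2, 62,80, 91 ]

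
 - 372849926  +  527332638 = 154482712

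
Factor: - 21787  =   - 21787^1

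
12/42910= 6/21455 = 0.00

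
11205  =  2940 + 8265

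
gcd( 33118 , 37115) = 571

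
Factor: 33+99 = 132 = 2^2*3^1*11^1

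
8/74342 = 4/37171 = 0.00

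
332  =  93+239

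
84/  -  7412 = -1 + 1832/1853 = - 0.01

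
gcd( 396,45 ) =9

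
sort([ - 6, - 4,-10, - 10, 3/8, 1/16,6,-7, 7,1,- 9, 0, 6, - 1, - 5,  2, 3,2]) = [ - 10, - 10,  -  9,- 7,-6,  -  5,  -  4, - 1, 0, 1/16 , 3/8, 1, 2,  2, 3, 6,6 , 7 ]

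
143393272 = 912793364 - 769400092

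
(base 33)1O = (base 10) 57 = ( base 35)1m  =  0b111001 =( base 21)2f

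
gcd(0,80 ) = 80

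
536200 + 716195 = 1252395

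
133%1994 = 133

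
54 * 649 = 35046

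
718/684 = 359/342 = 1.05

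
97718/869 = 97718/869 =112.45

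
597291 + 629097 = 1226388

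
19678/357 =19678/357 = 55.12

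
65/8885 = 13/1777 = 0.01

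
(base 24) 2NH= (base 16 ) 6B9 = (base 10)1721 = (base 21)3IK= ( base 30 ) 1RB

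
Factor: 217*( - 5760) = - 2^7*3^2*5^1 * 7^1*31^1 = -1249920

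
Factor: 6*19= 114  =  2^1*3^1*19^1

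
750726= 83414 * 9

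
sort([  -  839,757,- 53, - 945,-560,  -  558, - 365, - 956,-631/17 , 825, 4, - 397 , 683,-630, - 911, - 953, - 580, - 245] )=[- 956,- 953 ,-945, - 911, - 839, - 630, - 580, - 560, - 558, - 397, - 365, - 245, - 53, - 631/17, 4, 683, 757, 825] 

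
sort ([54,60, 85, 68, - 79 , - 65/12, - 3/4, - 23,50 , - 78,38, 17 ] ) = [ - 79, - 78, - 23, - 65/12, - 3/4, 17,38,50, 54, 60 , 68, 85 ] 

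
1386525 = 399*3475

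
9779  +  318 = 10097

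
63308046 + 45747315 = 109055361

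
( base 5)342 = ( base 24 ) 41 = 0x61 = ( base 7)166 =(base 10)97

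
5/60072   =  5/60072= 0.00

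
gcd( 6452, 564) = 4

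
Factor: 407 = 11^1*37^1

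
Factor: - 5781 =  - 3^1 *41^1*47^1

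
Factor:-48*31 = - 2^4*3^1 *31^1 = -  1488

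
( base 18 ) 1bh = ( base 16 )21B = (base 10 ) 539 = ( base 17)1EC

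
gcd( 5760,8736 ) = 96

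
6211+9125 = 15336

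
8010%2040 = 1890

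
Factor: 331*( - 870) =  - 2^1 * 3^1 * 5^1*29^1*331^1   =  -287970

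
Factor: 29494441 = 19^1*23^1 * 67493^1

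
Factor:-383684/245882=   -2^1*7^( - 1 )*13^( - 1 )*71^1 = -  142/91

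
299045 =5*59809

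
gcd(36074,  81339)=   1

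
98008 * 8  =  784064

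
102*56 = 5712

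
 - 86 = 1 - 87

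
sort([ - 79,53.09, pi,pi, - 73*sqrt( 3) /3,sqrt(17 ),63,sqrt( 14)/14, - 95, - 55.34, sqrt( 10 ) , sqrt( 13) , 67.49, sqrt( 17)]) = [ - 95 ,- 79, - 55.34, - 73*sqrt( 3) /3,sqrt( 14 )/14,pi,pi,sqrt( 10 ), sqrt( 13), sqrt( 17 ),sqrt( 17), 53.09,63,67.49] 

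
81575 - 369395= -287820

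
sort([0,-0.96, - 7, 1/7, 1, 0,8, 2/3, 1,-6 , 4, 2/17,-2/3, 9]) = [-7 ,-6,- 0.96,-2/3, 0, 0,2/17,1/7,2/3, 1, 1, 4,8,9]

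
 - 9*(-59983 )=539847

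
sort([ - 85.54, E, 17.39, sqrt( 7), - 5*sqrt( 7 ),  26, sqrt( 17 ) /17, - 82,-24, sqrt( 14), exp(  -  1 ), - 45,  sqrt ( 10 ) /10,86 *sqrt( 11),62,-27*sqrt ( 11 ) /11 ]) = [-85.54, - 82,  -  45,-24 , - 5*sqrt( 7 ),-27*sqrt( 11) /11, sqrt (17 )/17, sqrt( 10 ) /10, exp( - 1),sqrt(7), E, sqrt( 14),  17.39, 26, 62, 86* sqrt( 11 ) ] 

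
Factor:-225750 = -2^1*3^1*5^3 * 7^1*43^1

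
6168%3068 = 32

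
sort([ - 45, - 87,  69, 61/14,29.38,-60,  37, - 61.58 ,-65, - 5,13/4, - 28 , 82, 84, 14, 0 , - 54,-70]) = [-87,- 70,-65,  -  61.58 , - 60,-54, - 45,-28,-5, 0,  13/4,  61/14,14,29.38,37, 69, 82, 84 ]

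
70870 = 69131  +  1739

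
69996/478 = 34998/239 = 146.44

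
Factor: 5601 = 3^1*1867^1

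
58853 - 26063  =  32790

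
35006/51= 35006/51 = 686.39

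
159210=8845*18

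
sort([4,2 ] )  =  [2, 4 ] 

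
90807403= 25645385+65162018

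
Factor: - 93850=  - 2^1*5^2*1877^1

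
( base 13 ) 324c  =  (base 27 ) 9G0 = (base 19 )1071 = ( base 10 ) 6993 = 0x1B51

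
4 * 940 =3760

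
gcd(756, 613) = 1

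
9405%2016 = 1341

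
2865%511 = 310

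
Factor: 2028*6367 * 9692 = 125145778992 = 2^4*3^1*13^2* 2423^1*6367^1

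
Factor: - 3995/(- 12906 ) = 2^( - 1)*3^( - 3 )*5^1*17^1*  47^1*239^( - 1 ) 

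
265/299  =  265/299 = 0.89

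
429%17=4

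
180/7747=180/7747 = 0.02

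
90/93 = 30/31=0.97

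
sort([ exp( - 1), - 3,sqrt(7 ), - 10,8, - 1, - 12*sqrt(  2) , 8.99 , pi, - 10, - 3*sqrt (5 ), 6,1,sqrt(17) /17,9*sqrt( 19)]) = [ - 12*sqrt( 2), - 10, - 10, - 3*sqrt (5), -3,-1,sqrt( 17 )/17,  exp ( - 1 ),1,  sqrt( 7),pi,6,8, 8.99,9*sqrt(19) ]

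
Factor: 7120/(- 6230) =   -  8/7 = - 2^3*7^ ( - 1)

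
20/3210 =2/321 = 0.01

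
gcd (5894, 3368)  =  842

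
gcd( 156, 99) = 3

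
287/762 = 287/762 = 0.38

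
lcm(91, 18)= 1638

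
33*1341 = 44253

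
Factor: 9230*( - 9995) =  - 2^1*5^2*13^1 * 71^1 * 1999^1=- 92253850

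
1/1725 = 1/1725 = 0.00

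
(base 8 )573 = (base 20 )ij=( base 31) C7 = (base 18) 131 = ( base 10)379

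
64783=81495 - 16712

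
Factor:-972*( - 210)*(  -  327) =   -  66747240 = - 2^3*3^7*5^1*7^1*109^1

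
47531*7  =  332717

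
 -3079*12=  - 36948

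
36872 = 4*9218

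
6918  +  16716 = 23634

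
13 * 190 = 2470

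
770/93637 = 770/93637 = 0.01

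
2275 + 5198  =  7473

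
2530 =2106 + 424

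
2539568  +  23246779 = 25786347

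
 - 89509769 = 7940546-97450315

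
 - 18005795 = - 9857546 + -8148249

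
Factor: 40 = 2^3*5^1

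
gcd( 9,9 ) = 9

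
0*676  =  0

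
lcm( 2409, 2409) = 2409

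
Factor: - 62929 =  - 62929^1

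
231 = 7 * 33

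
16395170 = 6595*2486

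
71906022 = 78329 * 918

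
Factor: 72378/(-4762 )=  - 3^2*2381^( -1) *4021^1 =- 36189/2381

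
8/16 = 1/2 = 0.50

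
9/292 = 9/292 = 0.03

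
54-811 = - 757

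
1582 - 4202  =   - 2620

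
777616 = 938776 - 161160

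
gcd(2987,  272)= 1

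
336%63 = 21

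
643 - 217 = 426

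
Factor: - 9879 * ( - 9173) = 3^1*37^1*89^1*9173^1 = 90620067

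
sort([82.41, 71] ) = [71 , 82.41]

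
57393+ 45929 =103322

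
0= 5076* 0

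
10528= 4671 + 5857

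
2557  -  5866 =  - 3309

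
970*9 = 8730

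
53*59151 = 3135003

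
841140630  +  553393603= 1394534233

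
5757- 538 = 5219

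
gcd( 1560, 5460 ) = 780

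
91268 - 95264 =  - 3996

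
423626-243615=180011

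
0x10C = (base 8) 414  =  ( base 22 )c4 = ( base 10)268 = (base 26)A8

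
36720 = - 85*(-432 ) 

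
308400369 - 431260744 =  - 122860375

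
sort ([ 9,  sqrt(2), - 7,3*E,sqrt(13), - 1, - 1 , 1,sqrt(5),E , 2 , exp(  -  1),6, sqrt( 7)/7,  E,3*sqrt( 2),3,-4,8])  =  [  -  7, - 4, - 1  ,  -  1,exp( - 1),sqrt(7)/7  ,  1,sqrt( 2),2,sqrt( 5),E,E, 3 , sqrt( 13),3*sqrt( 2), 6,8,3*E,9]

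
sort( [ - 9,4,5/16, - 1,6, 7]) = [ - 9, - 1,5/16 , 4,6,7] 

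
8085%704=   341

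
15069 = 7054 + 8015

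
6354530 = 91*69830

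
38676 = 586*66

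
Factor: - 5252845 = -5^1*13^1* 211^1*383^1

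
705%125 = 80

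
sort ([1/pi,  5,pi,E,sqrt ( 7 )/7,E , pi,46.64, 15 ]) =[ 1/pi , sqrt( 7) /7,  E, E, pi,pi,5,  15,46.64 ] 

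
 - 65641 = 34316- 99957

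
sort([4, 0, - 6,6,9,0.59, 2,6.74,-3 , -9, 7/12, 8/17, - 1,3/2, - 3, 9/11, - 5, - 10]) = [ - 10, -9, - 6, - 5, - 3,-3, - 1,0,8/17,7/12, 0.59, 9/11,3/2,2,4,6 , 6.74,9]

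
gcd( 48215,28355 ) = 5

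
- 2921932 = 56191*( - 52) 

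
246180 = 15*16412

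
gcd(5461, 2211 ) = 1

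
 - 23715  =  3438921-3462636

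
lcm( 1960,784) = 3920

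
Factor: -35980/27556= - 8995/6889 = - 5^1 * 7^1*83^( - 2)*257^1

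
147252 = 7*21036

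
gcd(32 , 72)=8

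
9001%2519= 1444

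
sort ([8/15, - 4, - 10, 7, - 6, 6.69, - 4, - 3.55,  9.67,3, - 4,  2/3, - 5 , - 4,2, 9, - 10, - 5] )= [ - 10, - 10 , - 6,-5, - 5, - 4,  -  4, - 4, - 4, - 3.55, 8/15,  2/3,2, 3,  6.69,7,9,9.67 ]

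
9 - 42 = -33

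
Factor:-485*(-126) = 61110 = 2^1*3^2 * 5^1*7^1*97^1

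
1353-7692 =-6339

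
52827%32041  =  20786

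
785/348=2 +89/348= 2.26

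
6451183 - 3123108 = 3328075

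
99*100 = 9900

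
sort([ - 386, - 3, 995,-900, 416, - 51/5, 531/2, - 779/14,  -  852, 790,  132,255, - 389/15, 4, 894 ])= [ - 900, - 852, - 386,-779/14,- 389/15, - 51/5, - 3, 4, 132,255 , 531/2, 416,790, 894,  995] 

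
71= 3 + 68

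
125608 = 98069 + 27539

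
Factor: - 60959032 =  - 2^3*599^1*12721^1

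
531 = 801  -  270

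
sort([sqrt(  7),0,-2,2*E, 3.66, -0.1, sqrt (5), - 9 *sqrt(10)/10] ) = [ - 9*sqrt(10)/10, - 2,- 0.1, 0,  sqrt( 5), sqrt ( 7),  3.66 , 2*E] 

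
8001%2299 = 1104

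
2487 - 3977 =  - 1490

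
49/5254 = 49/5254 = 0.01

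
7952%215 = 212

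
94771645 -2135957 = 92635688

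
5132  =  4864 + 268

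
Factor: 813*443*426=153427734 = 2^1* 3^2 * 71^1*271^1*443^1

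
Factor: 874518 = 2^1*3^1 * 145753^1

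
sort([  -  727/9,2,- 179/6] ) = [ - 727/9 , - 179/6,2 ]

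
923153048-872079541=51073507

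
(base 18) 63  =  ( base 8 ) 157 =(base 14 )7D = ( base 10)111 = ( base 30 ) 3L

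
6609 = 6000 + 609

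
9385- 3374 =6011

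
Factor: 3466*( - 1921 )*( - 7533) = 50156115138 = 2^1 *3^5*17^1 * 31^1*113^1*1733^1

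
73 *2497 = 182281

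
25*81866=2046650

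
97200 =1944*50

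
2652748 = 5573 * 476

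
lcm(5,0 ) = 0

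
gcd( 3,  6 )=3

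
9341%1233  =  710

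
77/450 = 77/450  =  0.17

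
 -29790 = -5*5958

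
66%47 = 19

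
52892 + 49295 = 102187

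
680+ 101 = 781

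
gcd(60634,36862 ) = 14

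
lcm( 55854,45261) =2625138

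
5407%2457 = 493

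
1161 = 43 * 27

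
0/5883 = 0 = 0.00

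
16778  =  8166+8612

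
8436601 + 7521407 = 15958008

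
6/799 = 6/799 = 0.01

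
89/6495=89/6495 = 0.01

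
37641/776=37641/776=48.51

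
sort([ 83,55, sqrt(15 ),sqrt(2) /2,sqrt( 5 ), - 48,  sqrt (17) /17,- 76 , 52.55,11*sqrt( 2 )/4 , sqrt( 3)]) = [- 76, - 48,sqrt( 17)/17,sqrt( 2)/2, sqrt( 3), sqrt( 5 ),sqrt ( 15),11 *sqrt( 2)/4, 52.55, 55,83 ]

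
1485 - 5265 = -3780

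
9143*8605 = 78675515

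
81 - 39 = 42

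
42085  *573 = 24114705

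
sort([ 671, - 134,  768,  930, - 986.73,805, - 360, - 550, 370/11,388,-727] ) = [-986.73,-727, - 550, - 360, - 134, 370/11,388, 671,768,805,930]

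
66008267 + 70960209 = 136968476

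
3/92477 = 3/92477 = 0.00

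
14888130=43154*345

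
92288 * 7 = 646016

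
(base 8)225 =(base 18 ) 85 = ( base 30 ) 4T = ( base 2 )10010101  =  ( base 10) 149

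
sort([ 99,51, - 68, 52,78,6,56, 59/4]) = [ - 68,6,59/4, 51,52, 56, 78 , 99]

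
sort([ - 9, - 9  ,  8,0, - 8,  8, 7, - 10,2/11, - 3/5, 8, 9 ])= [-10 , - 9,-9,- 8,-3/5,0,2/11,7,8, 8 , 8,9]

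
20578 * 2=41156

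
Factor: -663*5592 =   -  2^3 * 3^2*13^1*17^1*233^1=-  3707496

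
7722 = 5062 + 2660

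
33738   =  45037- 11299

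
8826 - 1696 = 7130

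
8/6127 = 8/6127 = 0.00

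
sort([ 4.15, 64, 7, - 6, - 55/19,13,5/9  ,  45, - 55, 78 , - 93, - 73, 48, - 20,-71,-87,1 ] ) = [  -  93 ,-87, - 73 , -71, - 55, - 20,- 6, - 55/19,  5/9,1,4.15, 7,13,45, 48, 64,78]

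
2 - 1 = 1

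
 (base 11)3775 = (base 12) 2A22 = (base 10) 4922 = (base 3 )20202022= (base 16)133A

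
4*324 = 1296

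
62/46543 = 62/46543 = 0.00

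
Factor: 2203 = 2203^1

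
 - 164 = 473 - 637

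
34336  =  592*58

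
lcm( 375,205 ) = 15375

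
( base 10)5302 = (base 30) 5qm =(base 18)G6A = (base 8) 12266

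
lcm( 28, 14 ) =28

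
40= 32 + 8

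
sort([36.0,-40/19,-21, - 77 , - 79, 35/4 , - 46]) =[ - 79,- 77, - 46, - 21, - 40/19,35/4,36.0]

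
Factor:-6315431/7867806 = - 2^( - 1 )*3^(  -  1 )*2333^1*2707^1*1311301^( - 1) 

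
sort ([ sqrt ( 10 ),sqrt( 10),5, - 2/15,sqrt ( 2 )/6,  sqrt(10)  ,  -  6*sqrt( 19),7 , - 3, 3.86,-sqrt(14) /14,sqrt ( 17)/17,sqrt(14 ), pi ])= [ - 6 *sqrt(19 ), - 3, - sqrt (14)/14, - 2/15,sqrt(2)/6,sqrt( 17) /17,pi, sqrt(10),sqrt(10 ), sqrt( 10 ),sqrt ( 14) , 3.86,  5,7]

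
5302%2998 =2304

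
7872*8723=68667456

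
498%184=130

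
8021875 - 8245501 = - 223626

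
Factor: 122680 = 2^3*5^1  *  3067^1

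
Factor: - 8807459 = -23^1*382933^1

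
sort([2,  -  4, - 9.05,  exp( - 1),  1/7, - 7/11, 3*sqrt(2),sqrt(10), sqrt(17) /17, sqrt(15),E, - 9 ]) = [ - 9.05, - 9, - 4, - 7/11,1/7,  sqrt ( 17)/17, exp( - 1),2,  E , sqrt(10),sqrt( 15), 3 * sqrt ( 2)]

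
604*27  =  16308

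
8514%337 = 89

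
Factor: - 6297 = -3^1*2099^1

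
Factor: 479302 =2^1 * 367^1*653^1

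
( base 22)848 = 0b111110000000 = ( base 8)7600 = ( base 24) 6L8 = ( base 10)3968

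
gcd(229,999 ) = 1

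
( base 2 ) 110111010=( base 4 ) 12322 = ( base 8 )672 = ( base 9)541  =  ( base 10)442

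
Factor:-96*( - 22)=2112  =  2^6*3^1*11^1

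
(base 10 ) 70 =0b1000110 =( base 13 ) 55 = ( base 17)42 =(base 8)106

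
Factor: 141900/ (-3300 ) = -43 = - 43^1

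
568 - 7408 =- 6840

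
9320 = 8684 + 636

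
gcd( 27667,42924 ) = 73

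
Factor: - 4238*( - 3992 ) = 16918096 = 2^4  *  13^1*163^1*499^1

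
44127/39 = 1131 + 6/13=1131.46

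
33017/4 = 8254 +1/4 = 8254.25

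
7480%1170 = 460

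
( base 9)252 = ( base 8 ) 321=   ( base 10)209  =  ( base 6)545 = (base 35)5y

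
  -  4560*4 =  - 18240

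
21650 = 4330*5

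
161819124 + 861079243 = 1022898367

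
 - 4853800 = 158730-5012530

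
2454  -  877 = 1577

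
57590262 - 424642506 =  - 367052244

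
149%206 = 149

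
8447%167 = 97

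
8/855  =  8/855 = 0.01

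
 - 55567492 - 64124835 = -119692327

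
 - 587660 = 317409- 905069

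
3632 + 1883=5515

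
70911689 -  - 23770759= 94682448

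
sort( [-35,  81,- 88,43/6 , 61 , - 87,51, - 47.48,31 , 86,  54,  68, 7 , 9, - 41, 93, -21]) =[ - 88, - 87 ,-47.48, -41,-35, - 21,7 , 43/6, 9 , 31, 51, 54,61, 68, 81,86, 93 ]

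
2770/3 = 923+ 1/3 = 923.33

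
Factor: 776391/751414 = 2^ (-1 )*3^1*7^1*11^1*3361^1*375707^(  -  1)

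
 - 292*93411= - 27276012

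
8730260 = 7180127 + 1550133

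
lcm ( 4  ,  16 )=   16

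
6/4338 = 1/723 = 0.00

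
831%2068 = 831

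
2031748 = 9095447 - 7063699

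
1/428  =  1/428  =  0.00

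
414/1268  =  207/634 = 0.33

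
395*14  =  5530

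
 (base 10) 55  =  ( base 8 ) 67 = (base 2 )110111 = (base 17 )34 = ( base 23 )29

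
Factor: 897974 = 2^1 * 7^4*11^1*17^1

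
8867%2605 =1052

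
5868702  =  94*62433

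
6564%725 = 39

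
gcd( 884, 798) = 2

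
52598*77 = 4050046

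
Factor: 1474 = 2^1*11^1*67^1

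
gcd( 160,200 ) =40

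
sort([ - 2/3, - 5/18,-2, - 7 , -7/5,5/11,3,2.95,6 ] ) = [ - 7, - 2,  -  7/5, - 2/3, - 5/18,5/11, 2.95, 3, 6]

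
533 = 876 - 343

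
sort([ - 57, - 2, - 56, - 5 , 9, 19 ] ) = [-57, - 56, - 5, - 2 , 9,19 ]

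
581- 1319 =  - 738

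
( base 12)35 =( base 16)29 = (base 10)41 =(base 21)1K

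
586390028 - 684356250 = -97966222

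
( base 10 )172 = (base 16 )AC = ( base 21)84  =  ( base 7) 334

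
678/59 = 11 + 29/59 = 11.49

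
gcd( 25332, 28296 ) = 12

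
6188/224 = 27 + 5/8 = 27.62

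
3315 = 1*3315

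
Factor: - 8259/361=  -  3^1 * 19^( - 2 ) * 2753^1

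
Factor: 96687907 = 96687907^1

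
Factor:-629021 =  - 31^1* 103^1*197^1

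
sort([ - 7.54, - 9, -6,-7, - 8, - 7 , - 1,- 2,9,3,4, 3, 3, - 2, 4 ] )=[ - 9, - 8, - 7.54, - 7, - 7, -6, - 2,-2, - 1,3,3,3,4,4,9]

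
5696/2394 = 2 + 454/1197  =  2.38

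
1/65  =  1/65= 0.02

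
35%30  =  5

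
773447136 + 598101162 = 1371548298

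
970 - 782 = 188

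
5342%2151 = 1040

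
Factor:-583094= - 2^1 * 291547^1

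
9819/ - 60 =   -  164+7/20  =  - 163.65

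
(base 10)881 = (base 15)3DB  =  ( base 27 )15h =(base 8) 1561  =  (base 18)2CH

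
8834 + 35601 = 44435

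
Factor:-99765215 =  - 5^1*11^1*1813913^1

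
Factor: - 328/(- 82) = 4 = 2^2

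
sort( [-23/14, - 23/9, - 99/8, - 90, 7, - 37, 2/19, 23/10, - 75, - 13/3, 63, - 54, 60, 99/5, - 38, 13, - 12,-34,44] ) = [-90, - 75,  -  54, - 38, - 37, - 34, - 99/8,  -  12, - 13/3, - 23/9, - 23/14, 2/19, 23/10,  7,  13,99/5, 44,60, 63 ]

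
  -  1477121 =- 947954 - 529167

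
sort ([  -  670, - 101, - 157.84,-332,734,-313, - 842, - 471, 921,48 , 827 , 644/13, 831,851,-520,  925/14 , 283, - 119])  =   [-842, - 670, - 520, - 471,-332, - 313,- 157.84, - 119, - 101 , 48, 644/13,  925/14, 283, 734, 827,831,851,921] 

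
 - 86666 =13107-99773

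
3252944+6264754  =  9517698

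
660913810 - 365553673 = 295360137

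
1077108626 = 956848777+120259849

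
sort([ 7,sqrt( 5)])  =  [ sqrt(5),  7]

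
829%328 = 173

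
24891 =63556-38665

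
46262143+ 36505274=82767417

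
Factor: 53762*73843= 3969947366 = 2^1*7^2*11^1*137^1*26881^1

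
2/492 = 1/246 = 0.00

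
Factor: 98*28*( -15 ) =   -  41160 =- 2^3*3^1 * 5^1*7^3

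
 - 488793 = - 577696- - 88903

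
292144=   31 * 9424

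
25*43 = 1075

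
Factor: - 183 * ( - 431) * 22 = 2^1*3^1*11^1*61^1*431^1 = 1735206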